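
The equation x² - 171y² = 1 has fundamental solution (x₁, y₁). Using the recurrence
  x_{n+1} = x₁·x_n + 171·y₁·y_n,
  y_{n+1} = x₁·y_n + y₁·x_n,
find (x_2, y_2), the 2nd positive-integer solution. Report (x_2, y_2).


Step 1: Find the fundamental solution (x₁, y₁) of x² - 171y² = 1.
  Expand √171 as a continued fraction. a₀ = ⌊√171⌋ = 13; iterate m_{k+1} = d_k·a_k − m_k, d_{k+1} = (171 − m_{k+1}²)/d_k, a_{k+1} = ⌊(a₀ + m_{k+1})/d_{k+1}⌋ (starting m₀ = 0, d₀ = 1), with convergents p_k = a_k·p_{k-1} + p_{k-2}, q_k = a_k·q_{k-1} + q_{k-2} (p₋₁ = 1, q₋₁ = 0):
  k = 0: a₀ = 13; p₀/q₀ = 13/1; p₀² − 171·q₀² = 169 − 171 = -2.
  k = 1: m = 13, d = 2, a = ⌊(13 + 13)/2⌋ = 13; p/q = (13·13 + 1)/(13·1 + 0) = 170/13; p² − 171·q² = 28900 − 28899 = 1.
  The first convergent with p² − 171·q² = 1 gives the fundamental solution (x₁, y₁) = (170, 13).
Step 2: Apply the recurrence (x_{n+1}, y_{n+1}) = (x₁x_n + 171y₁y_n, x₁y_n + y₁x_n) repeatedly.
  From (x_1, y_1) = (170, 13): x_2 = 170·170 + 171·13·13 = 57799; y_2 = 170·13 + 13·170 = 4420.
Step 3: Verify x_2² - 171·y_2² = 3340724401 - 3340724400 = 1 (should be 1). ✓

(x_1, y_1) = (170, 13); (x_2, y_2) = (57799, 4420).


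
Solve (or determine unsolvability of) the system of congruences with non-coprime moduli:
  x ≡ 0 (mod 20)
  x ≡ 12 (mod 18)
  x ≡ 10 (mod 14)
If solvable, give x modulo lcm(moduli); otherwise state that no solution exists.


Moduli 20, 18, 14 are not pairwise coprime, so CRT works modulo lcm(m_i) when all pairwise compatibility conditions hold.
Pairwise compatibility: gcd(m_i, m_j) must divide a_i - a_j for every pair.
Merge one congruence at a time:
  Start: x ≡ 0 (mod 20).
  Combine with x ≡ 12 (mod 18): gcd(20, 18) = 2; 12 - 0 = 12, which IS divisible by 2, so compatible.
    Write x = 0 + 20·t and substitute into x ≡ 12 (mod 18): 20·t ≡ 12 − 0 = 12 (mod 18).
    Divide the congruence (and modulus) by g = 2: 10·t ≡ 6 (mod 9).
    Reduce coefficients mod 9: 1·t ≡ 6 (mod 9).
    So t ≡ 6 (mod 9).
    Then x = 0 + 20·6 = 120, valid modulo lcm(20, 18) = 180: x ≡ 120 (mod 180).
  Combine with x ≡ 10 (mod 14): gcd(180, 14) = 2; 10 - 120 = -110, which IS divisible by 2, so compatible.
    Write x = 120 + 180·t and substitute into x ≡ 10 (mod 14): 180·t ≡ 10 − 120 = -110 (mod 14).
    Divide the congruence (and modulus) by g = 2: 90·t ≡ -55 (mod 7).
    Reduce coefficients mod 7: 6·t ≡ 1 (mod 7).
    The inverse of 6 mod 7 is 6 (since 6·6 = 36 = 5·7 + 1), so t ≡ 6·1 = 6 ≡ 6 (mod 7).
    Then x = 120 + 180·6 = 1200, valid modulo lcm(180, 14) = 1260: x ≡ 1200 (mod 1260).
Verify: 1200 mod 20 = 0, 1200 mod 18 = 12, 1200 mod 14 = 10.

x ≡ 1200 (mod 1260).


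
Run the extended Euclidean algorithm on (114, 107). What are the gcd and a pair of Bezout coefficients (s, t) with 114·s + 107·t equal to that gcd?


Euclidean algorithm on (114, 107) — divide until remainder is 0:
  114 = 1 · 107 + 7
  107 = 15 · 7 + 2
  7 = 3 · 2 + 1
  2 = 2 · 1 + 0
gcd(114, 107) = 1.
Track Bezout coefficients alongside the remainders: start with r₀ = 114 = a·1 + b·0 (s = 1, t = 0) and r₁ = 107 = a·0 + b·1 (s = 0, t = 1); each new remainder r_{k+1} = r_{k-1} − q_k·r_k inherits s_{k+1} = s_{k-1} − q_k·s_k, t_{k+1} = t_{k-1} − q_k·t_k, so r_k = a·s_k + b·t_k at every step:
  q = 1: r = 7, s = 1 − 1·0 = 1, t = 0 − 1·1 = -1  (check: 114·1 + 107·(-1) = 7)
  q = 15: r = 2, s = 0 − 15·1 = -15, t = 1 − 15·(-1) = 16  (check: 114·(-15) + 107·16 = 2)
  q = 3: r = 1, s = 1 − 3·(-15) = 46, t = -1 − 3·16 = -49  (check: 114·46 + 107·(-49) = 1)
The row with r = 1 (the gcd) gives the Bezout coefficients s = 46, t = -49.
Result: 114 · (46) + 107 · (-49) = 1.

gcd(114, 107) = 1; s = 46, t = -49 (check: 114·46 + 107·(-49) = 1).


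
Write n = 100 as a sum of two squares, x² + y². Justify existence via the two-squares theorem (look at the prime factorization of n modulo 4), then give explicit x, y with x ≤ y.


Step 1: Factor n = 100 = 2^2 · 5^2.
Step 2: Check the mod-4 condition on each prime factor: 2 = 2 (special); 5 ≡ 1 (mod 4), exponent 2.
All primes ≡ 3 (mod 4) appear to even exponent (or don't appear), so by the two-squares theorem n IS expressible as a sum of two squares.
Step 3: Build a representation. Group n = k² · m with k = 2 and m = 5 · 5 = 25 (a product of primes ≡ 1 (mod 4)); a representation of m scales to one of n via (k·x)² + (k·y)² = k²(x² + y²). Each prime p ≡ 1 (mod 4) is itself a sum of two squares; find a² by testing p − a² for a perfect square:
  5: 5 − 1² = 4 = 2² ⇒ 5 = 1² + 2².
  Combine using the Brahmagupta–Fibonacci identity (a² + b²)(c² + d²) = (ac − bd)² + (ad + bc)² = (ac + bd)² + (ad − bc)²:
  5 · 5 = 25: from (1² + 2²)(1² + 2²), take (1·1 − 2·2, 1·2 + 2·1) = (1 − 4, 2 + 2) = (-3, 4); dropping signs (only squares matter) gives (3, 4); check 3² + 4² = 9 + 16 = 25 ✓.
  Scale by k = 2: (2·3, 2·4) = (6, 8).
Step 4: Order so x ≤ y and verify: 6² + 8² = 36 + 64 = 100 = n. ✓

n = 100 = 6² + 8² (one valid representation with x ≤ y).


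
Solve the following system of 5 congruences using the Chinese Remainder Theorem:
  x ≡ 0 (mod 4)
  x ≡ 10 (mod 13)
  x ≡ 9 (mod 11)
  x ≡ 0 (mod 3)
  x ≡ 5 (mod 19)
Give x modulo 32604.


Product of moduli M = 4 · 13 · 11 · 3 · 19 = 32604.
Merge one congruence at a time:
  Start: x ≡ 0 (mod 4).
  Combine with x ≡ 10 (mod 13); new modulus lcm = 52.
    Write x = 0 + 4·t and substitute into x ≡ 10 (mod 13): 4·t ≡ 10 − 0 = 10 (mod 13).
    The inverse of 4 mod 13 is 10 (since 4·10 = 40 = 3·13 + 1), so t ≡ 10·10 = 100 ≡ 9 (mod 13).
    Then x = 0 + 4·9 = 36, valid modulo lcm(4, 13) = 52: x ≡ 36 (mod 52).
  Combine with x ≡ 9 (mod 11); new modulus lcm = 572.
    Write x = 36 + 52·t and substitute into x ≡ 9 (mod 11): 52·t ≡ 9 − 36 = -27 (mod 11).
    Reduce coefficients mod 11: 8·t ≡ 6 (mod 11).
    The inverse of 8 mod 11 is 7 (since 8·7 = 56 = 5·11 + 1), so t ≡ 7·6 = 42 ≡ 9 (mod 11).
    Then x = 36 + 52·9 = 504, valid modulo lcm(52, 11) = 572: x ≡ 504 (mod 572).
  Combine with x ≡ 0 (mod 3); new modulus lcm = 1716.
    Write x = 504 + 572·t and substitute into x ≡ 0 (mod 3): 572·t ≡ 0 − 504 = -504 (mod 3).
    Reduce coefficients mod 3: 2·t ≡ 0 (mod 3).
    The inverse of 2 mod 3 is 2 (since 2·2 = 4 = 1·3 + 1), so t ≡ 2·0 = 0 ≡ 0 (mod 3).
    Then x = 504 + 572·0 = 504, valid modulo lcm(572, 3) = 1716: x ≡ 504 (mod 1716).
  Combine with x ≡ 5 (mod 19); new modulus lcm = 32604.
    Write x = 504 + 1716·t and substitute into x ≡ 5 (mod 19): 1716·t ≡ 5 − 504 = -499 (mod 19).
    Reduce coefficients mod 19: 6·t ≡ 14 (mod 19).
    The inverse of 6 mod 19 is 16 (since 6·16 = 96 = 5·19 + 1), so t ≡ 16·14 = 224 ≡ 15 (mod 19).
    Then x = 504 + 1716·15 = 26244, valid modulo lcm(1716, 19) = 32604: x ≡ 26244 (mod 32604).
Verify against each original: 26244 mod 4 = 0, 26244 mod 13 = 10, 26244 mod 11 = 9, 26244 mod 3 = 0, 26244 mod 19 = 5.

x ≡ 26244 (mod 32604).


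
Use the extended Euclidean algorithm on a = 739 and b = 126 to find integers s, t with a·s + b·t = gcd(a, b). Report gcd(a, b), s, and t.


Euclidean algorithm on (739, 126) — divide until remainder is 0:
  739 = 5 · 126 + 109
  126 = 1 · 109 + 17
  109 = 6 · 17 + 7
  17 = 2 · 7 + 3
  7 = 2 · 3 + 1
  3 = 3 · 1 + 0
gcd(739, 126) = 1.
Track Bezout coefficients alongside the remainders: start with r₀ = 739 = a·1 + b·0 (s = 1, t = 0) and r₁ = 126 = a·0 + b·1 (s = 0, t = 1); each new remainder r_{k+1} = r_{k-1} − q_k·r_k inherits s_{k+1} = s_{k-1} − q_k·s_k, t_{k+1} = t_{k-1} − q_k·t_k, so r_k = a·s_k + b·t_k at every step:
  q = 5: r = 109, s = 1 − 5·0 = 1, t = 0 − 5·1 = -5  (check: 739·1 + 126·(-5) = 109)
  q = 1: r = 17, s = 0 − 1·1 = -1, t = 1 − 1·(-5) = 6  (check: 739·(-1) + 126·6 = 17)
  q = 6: r = 7, s = 1 − 6·(-1) = 7, t = -5 − 6·6 = -41  (check: 739·7 + 126·(-41) = 7)
  q = 2: r = 3, s = -1 − 2·7 = -15, t = 6 − 2·(-41) = 88  (check: 739·(-15) + 126·88 = 3)
  q = 2: r = 1, s = 7 − 2·(-15) = 37, t = -41 − 2·88 = -217  (check: 739·37 + 126·(-217) = 1)
The row with r = 1 (the gcd) gives the Bezout coefficients s = 37, t = -217.
Result: 739 · (37) + 126 · (-217) = 1.

gcd(739, 126) = 1; s = 37, t = -217 (check: 739·37 + 126·(-217) = 1).


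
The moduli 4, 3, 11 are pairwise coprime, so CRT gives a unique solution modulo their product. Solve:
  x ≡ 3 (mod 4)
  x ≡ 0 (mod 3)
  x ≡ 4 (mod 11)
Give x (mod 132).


Moduli 4, 3, 11 are pairwise coprime; by CRT there is a unique solution modulo M = 4 · 3 · 11 = 132.
Solve pairwise, accumulating the modulus:
  Start with x ≡ 3 (mod 4).
  Combine with x ≡ 0 (mod 3): since gcd(4, 3) = 1, we get a unique residue mod 12.
    Write x = 3 + 4·t and substitute into x ≡ 0 (mod 3): 4·t ≡ 0 − 3 = -3 (mod 3).
    Reduce coefficients mod 3: 1·t ≡ 0 (mod 3).
    So t ≡ 0 (mod 3).
    Then x = 3 + 4·0 = 3, valid modulo lcm(4, 3) = 12: x ≡ 3 (mod 12).
  Combine with x ≡ 4 (mod 11): since gcd(12, 11) = 1, we get a unique residue mod 132.
    Write x = 3 + 12·t and substitute into x ≡ 4 (mod 11): 12·t ≡ 4 − 3 = 1 (mod 11).
    Reduce coefficients mod 11: 1·t ≡ 1 (mod 11).
    So t ≡ 1 (mod 11).
    Then x = 3 + 12·1 = 15, valid modulo lcm(12, 11) = 132: x ≡ 15 (mod 132).
Verify: 15 mod 4 = 3 ✓, 15 mod 3 = 0 ✓, 15 mod 11 = 4 ✓.

x ≡ 15 (mod 132).


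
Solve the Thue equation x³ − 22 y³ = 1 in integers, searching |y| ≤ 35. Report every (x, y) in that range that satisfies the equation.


The equation is x³ - 22y³ = 1. For fixed y, x³ = 22·y³ + 1, so a solution requires the RHS to be a perfect cube.
Strategy: iterate y from -35 to 35, compute RHS = 22·y³ + 1, and check whether it is a (positive or negative) perfect cube.
Check small values of y:
  y = 0: RHS = 1 = (1)³ ⇒ x = 1 works.
  y = 1: RHS = 23 is not a perfect cube.
  y = -1: RHS = -21 is not a perfect cube.
  y = 2: RHS = 177 is not a perfect cube.
  y = -2: RHS = -175 is not a perfect cube.
  y = 3: RHS = 595 is not a perfect cube.
  y = -3: RHS = -593 is not a perfect cube.
Continuing the search up to |y| = 35 finds no further solutions beyond those listed.
Collected solutions: (1, 0).

Solutions (with |y| ≤ 35): (1, 0).


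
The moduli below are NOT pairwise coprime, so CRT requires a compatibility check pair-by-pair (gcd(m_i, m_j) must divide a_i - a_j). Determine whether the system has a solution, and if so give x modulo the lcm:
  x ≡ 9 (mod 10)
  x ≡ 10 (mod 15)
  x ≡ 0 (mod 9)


Moduli 10, 15, 9 are not pairwise coprime, so CRT works modulo lcm(m_i) when all pairwise compatibility conditions hold.
Pairwise compatibility: gcd(m_i, m_j) must divide a_i - a_j for every pair.
Merge one congruence at a time:
  Start: x ≡ 9 (mod 10).
  Combine with x ≡ 10 (mod 15): gcd(10, 15) = 5, and 10 - 9 = 1 is NOT divisible by 5.
    ⇒ system is inconsistent (no integer solution).

No solution (the system is inconsistent).


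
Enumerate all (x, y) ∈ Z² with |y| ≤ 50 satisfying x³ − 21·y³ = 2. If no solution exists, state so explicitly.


The equation is x³ - 21y³ = 2. For fixed y, x³ = 21·y³ + 2, so a solution requires the RHS to be a perfect cube.
Strategy: iterate y from -50 to 50, compute RHS = 21·y³ + 2, and check whether it is a (positive or negative) perfect cube.
Check small values of y:
  y = 0: RHS = 2 is not a perfect cube.
  y = 1: RHS = 23 is not a perfect cube.
  y = -1: RHS = -19 is not a perfect cube.
  y = 2: RHS = 170 is not a perfect cube.
  y = -2: RHS = -166 is not a perfect cube.
  y = 3: RHS = 569 is not a perfect cube.
  y = -3: RHS = -565 is not a perfect cube.
Continuing the search up to |y| = 50 finds no solutions either.
No (x, y) in the scanned range satisfies the equation.

No integer solutions with |y| ≤ 50.


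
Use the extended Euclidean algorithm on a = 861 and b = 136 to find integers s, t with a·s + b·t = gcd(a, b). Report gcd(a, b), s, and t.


Euclidean algorithm on (861, 136) — divide until remainder is 0:
  861 = 6 · 136 + 45
  136 = 3 · 45 + 1
  45 = 45 · 1 + 0
gcd(861, 136) = 1.
Track Bezout coefficients alongside the remainders: start with r₀ = 861 = a·1 + b·0 (s = 1, t = 0) and r₁ = 136 = a·0 + b·1 (s = 0, t = 1); each new remainder r_{k+1} = r_{k-1} − q_k·r_k inherits s_{k+1} = s_{k-1} − q_k·s_k, t_{k+1} = t_{k-1} − q_k·t_k, so r_k = a·s_k + b·t_k at every step:
  q = 6: r = 45, s = 1 − 6·0 = 1, t = 0 − 6·1 = -6  (check: 861·1 + 136·(-6) = 45)
  q = 3: r = 1, s = 0 − 3·1 = -3, t = 1 − 3·(-6) = 19  (check: 861·(-3) + 136·19 = 1)
The row with r = 1 (the gcd) gives the Bezout coefficients s = -3, t = 19.
Result: 861 · (-3) + 136 · (19) = 1.

gcd(861, 136) = 1; s = -3, t = 19 (check: 861·(-3) + 136·19 = 1).


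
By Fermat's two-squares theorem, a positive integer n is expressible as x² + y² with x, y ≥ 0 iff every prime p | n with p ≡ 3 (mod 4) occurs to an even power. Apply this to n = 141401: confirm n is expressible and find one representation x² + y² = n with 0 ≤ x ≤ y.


Step 1: Factor n = 141401 = 13 · 73 · 149.
Step 2: Check the mod-4 condition on each prime factor: 13 ≡ 1 (mod 4), exponent 1; 73 ≡ 1 (mod 4), exponent 1; 149 ≡ 1 (mod 4), exponent 1.
All primes ≡ 3 (mod 4) appear to even exponent (or don't appear), so by the two-squares theorem n IS expressible as a sum of two squares.
Step 3: Build a representation. Here n = 13 · 73 · 149 is a product of primes ≡ 1 (mod 4). Each prime p ≡ 1 (mod 4) is itself a sum of two squares; find a² by testing p − a² for a perfect square:
  13: 13 − 1² = 12, 13 − 2² = 9 = 3² ⇒ 13 = 2² + 3².
  73: 73 − 1² = 72, 73 − 2² = 69, 73 − 3² = 64 = 8² ⇒ 73 = 3² + 8².
  149: 149 − 1² = 148, 149 − 2² = 145, 149 − 3² = 140, 149 − 4² = 133, 149 − 5² = 124, 149 − 6² = 113, 149 − 7² = 100 = 10² ⇒ 149 = 7² + 10².
  Combine using the Brahmagupta–Fibonacci identity (a² + b²)(c² + d²) = (ac − bd)² + (ad + bc)² = (ac + bd)² + (ad − bc)²:
  13 · 73 = 949: from (2² + 3²)(3² + 8²), take (2·3 − 3·8, 2·8 + 3·3) = (6 − 24, 16 + 9) = (-18, 25); dropping signs (only squares matter) gives (18, 25); check 18² + 25² = 324 + 625 = 949 ✓.
  949 · 149 = 141401: from (18² + 25²)(7² + 10²), take (18·7 − 25·10, 18·10 + 25·7) = (126 − 250, 180 + 175) = (-124, 355); dropping signs (only squares matter) gives (124, 355); check 124² + 355² = 15376 + 126025 = 141401 ✓.
Step 4: Order so x ≤ y and verify: 124² + 355² = 15376 + 126025 = 141401 = n. ✓

n = 141401 = 124² + 355² (one valid representation with x ≤ y).


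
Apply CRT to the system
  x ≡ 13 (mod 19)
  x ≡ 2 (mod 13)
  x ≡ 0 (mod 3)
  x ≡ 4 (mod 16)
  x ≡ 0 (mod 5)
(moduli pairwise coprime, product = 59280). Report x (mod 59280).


Product of moduli M = 19 · 13 · 3 · 16 · 5 = 59280.
Merge one congruence at a time:
  Start: x ≡ 13 (mod 19).
  Combine with x ≡ 2 (mod 13); new modulus lcm = 247.
    Write x = 13 + 19·t and substitute into x ≡ 2 (mod 13): 19·t ≡ 2 − 13 = -11 (mod 13).
    Reduce coefficients mod 13: 6·t ≡ 2 (mod 13).
    The inverse of 6 mod 13 is 11 (since 6·11 = 66 = 5·13 + 1), so t ≡ 11·2 = 22 ≡ 9 (mod 13).
    Then x = 13 + 19·9 = 184, valid modulo lcm(19, 13) = 247: x ≡ 184 (mod 247).
  Combine with x ≡ 0 (mod 3); new modulus lcm = 741.
    Write x = 184 + 247·t and substitute into x ≡ 0 (mod 3): 247·t ≡ 0 − 184 = -184 (mod 3).
    Reduce coefficients mod 3: 1·t ≡ 2 (mod 3).
    So t ≡ 2 (mod 3).
    Then x = 184 + 247·2 = 678, valid modulo lcm(247, 3) = 741: x ≡ 678 (mod 741).
  Combine with x ≡ 4 (mod 16); new modulus lcm = 11856.
    Write x = 678 + 741·t and substitute into x ≡ 4 (mod 16): 741·t ≡ 4 − 678 = -674 (mod 16).
    Reduce coefficients mod 16: 5·t ≡ 14 (mod 16).
    The inverse of 5 mod 16 is 13 (since 5·13 = 65 = 4·16 + 1), so t ≡ 13·14 = 182 ≡ 6 (mod 16).
    Then x = 678 + 741·6 = 5124, valid modulo lcm(741, 16) = 11856: x ≡ 5124 (mod 11856).
  Combine with x ≡ 0 (mod 5); new modulus lcm = 59280.
    Write x = 5124 + 11856·t and substitute into x ≡ 0 (mod 5): 11856·t ≡ 0 − 5124 = -5124 (mod 5).
    Reduce coefficients mod 5: 1·t ≡ 1 (mod 5).
    So t ≡ 1 (mod 5).
    Then x = 5124 + 11856·1 = 16980, valid modulo lcm(11856, 5) = 59280: x ≡ 16980 (mod 59280).
Verify against each original: 16980 mod 19 = 13, 16980 mod 13 = 2, 16980 mod 3 = 0, 16980 mod 16 = 4, 16980 mod 5 = 0.

x ≡ 16980 (mod 59280).


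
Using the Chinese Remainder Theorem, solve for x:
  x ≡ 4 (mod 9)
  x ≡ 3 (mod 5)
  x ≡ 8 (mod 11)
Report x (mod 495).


Moduli 9, 5, 11 are pairwise coprime; by CRT there is a unique solution modulo M = 9 · 5 · 11 = 495.
Solve pairwise, accumulating the modulus:
  Start with x ≡ 4 (mod 9).
  Combine with x ≡ 3 (mod 5): since gcd(9, 5) = 1, we get a unique residue mod 45.
    Write x = 4 + 9·t and substitute into x ≡ 3 (mod 5): 9·t ≡ 3 − 4 = -1 (mod 5).
    Reduce coefficients mod 5: 4·t ≡ 4 (mod 5).
    The inverse of 4 mod 5 is 4 (since 4·4 = 16 = 3·5 + 1), so t ≡ 4·4 = 16 ≡ 1 (mod 5).
    Then x = 4 + 9·1 = 13, valid modulo lcm(9, 5) = 45: x ≡ 13 (mod 45).
  Combine with x ≡ 8 (mod 11): since gcd(45, 11) = 1, we get a unique residue mod 495.
    Write x = 13 + 45·t and substitute into x ≡ 8 (mod 11): 45·t ≡ 8 − 13 = -5 (mod 11).
    Reduce coefficients mod 11: 1·t ≡ 6 (mod 11).
    So t ≡ 6 (mod 11).
    Then x = 13 + 45·6 = 283, valid modulo lcm(45, 11) = 495: x ≡ 283 (mod 495).
Verify: 283 mod 9 = 4 ✓, 283 mod 5 = 3 ✓, 283 mod 11 = 8 ✓.

x ≡ 283 (mod 495).


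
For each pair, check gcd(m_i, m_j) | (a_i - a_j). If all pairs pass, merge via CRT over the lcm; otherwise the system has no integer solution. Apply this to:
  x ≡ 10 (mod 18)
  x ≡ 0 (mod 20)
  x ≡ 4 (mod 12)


Moduli 18, 20, 12 are not pairwise coprime, so CRT works modulo lcm(m_i) when all pairwise compatibility conditions hold.
Pairwise compatibility: gcd(m_i, m_j) must divide a_i - a_j for every pair.
Merge one congruence at a time:
  Start: x ≡ 10 (mod 18).
  Combine with x ≡ 0 (mod 20): gcd(18, 20) = 2; 0 - 10 = -10, which IS divisible by 2, so compatible.
    Write x = 10 + 18·t and substitute into x ≡ 0 (mod 20): 18·t ≡ 0 − 10 = -10 (mod 20).
    Divide the congruence (and modulus) by g = 2: 9·t ≡ -5 (mod 10).
    Reduce coefficients mod 10: 9·t ≡ 5 (mod 10).
    The inverse of 9 mod 10 is 9 (since 9·9 = 81 = 8·10 + 1), so t ≡ 9·5 = 45 ≡ 5 (mod 10).
    Then x = 10 + 18·5 = 100, valid modulo lcm(18, 20) = 180: x ≡ 100 (mod 180).
  Combine with x ≡ 4 (mod 12): gcd(180, 12) = 12; 4 - 100 = -96, which IS divisible by 12, so compatible.
    Write x = 100 + 180·t and substitute into x ≡ 4 (mod 12): 180·t ≡ 4 − 100 = -96 (mod 12).
    Divide the congruence (and modulus) by g = 12: 15·t ≡ -8 (mod 1).
    Modulo 1 every t works; take t = 0.
    Then x = 100 + 180·0 = 100, valid modulo lcm(180, 12) = 180: x ≡ 100 (mod 180).
Verify: 100 mod 18 = 10, 100 mod 20 = 0, 100 mod 12 = 4.

x ≡ 100 (mod 180).


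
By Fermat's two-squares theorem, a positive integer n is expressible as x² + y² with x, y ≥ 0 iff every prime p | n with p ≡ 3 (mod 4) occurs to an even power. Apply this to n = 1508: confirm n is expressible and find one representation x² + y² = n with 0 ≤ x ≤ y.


Step 1: Factor n = 1508 = 2^2 · 13 · 29.
Step 2: Check the mod-4 condition on each prime factor: 2 = 2 (special); 13 ≡ 1 (mod 4), exponent 1; 29 ≡ 1 (mod 4), exponent 1.
All primes ≡ 3 (mod 4) appear to even exponent (or don't appear), so by the two-squares theorem n IS expressible as a sum of two squares.
Step 3: Build a representation. Group n = k² · m with k = 2 and m = 13 · 29 = 377 (a product of primes ≡ 1 (mod 4)); a representation of m scales to one of n via (k·x)² + (k·y)² = k²(x² + y²). Each prime p ≡ 1 (mod 4) is itself a sum of two squares; find a² by testing p − a² for a perfect square:
  13: 13 − 1² = 12, 13 − 2² = 9 = 3² ⇒ 13 = 2² + 3².
  29: 29 − 1² = 28, 29 − 2² = 25 = 5² ⇒ 29 = 2² + 5².
  Combine using the Brahmagupta–Fibonacci identity (a² + b²)(c² + d²) = (ac − bd)² + (ad + bc)² = (ac + bd)² + (ad − bc)²:
  13 · 29 = 377: from (2² + 3²)(2² + 5²), take (2·2 − 3·5, 2·5 + 3·2) = (4 − 15, 10 + 6) = (-11, 16); dropping signs (only squares matter) gives (11, 16); check 11² + 16² = 121 + 256 = 377 ✓.
  Scale by k = 2: (2·11, 2·16) = (22, 32).
Step 4: Order so x ≤ y and verify: 22² + 32² = 484 + 1024 = 1508 = n. ✓

n = 1508 = 22² + 32² (one valid representation with x ≤ y).


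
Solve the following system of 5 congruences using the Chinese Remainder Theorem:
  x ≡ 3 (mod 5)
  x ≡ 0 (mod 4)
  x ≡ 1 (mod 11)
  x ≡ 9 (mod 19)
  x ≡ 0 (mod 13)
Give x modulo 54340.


Product of moduli M = 5 · 4 · 11 · 19 · 13 = 54340.
Merge one congruence at a time:
  Start: x ≡ 3 (mod 5).
  Combine with x ≡ 0 (mod 4); new modulus lcm = 20.
    Write x = 3 + 5·t and substitute into x ≡ 0 (mod 4): 5·t ≡ 0 − 3 = -3 (mod 4).
    Reduce coefficients mod 4: 1·t ≡ 1 (mod 4).
    So t ≡ 1 (mod 4).
    Then x = 3 + 5·1 = 8, valid modulo lcm(5, 4) = 20: x ≡ 8 (mod 20).
  Combine with x ≡ 1 (mod 11); new modulus lcm = 220.
    Write x = 8 + 20·t and substitute into x ≡ 1 (mod 11): 20·t ≡ 1 − 8 = -7 (mod 11).
    Reduce coefficients mod 11: 9·t ≡ 4 (mod 11).
    The inverse of 9 mod 11 is 5 (since 9·5 = 45 = 4·11 + 1), so t ≡ 5·4 = 20 ≡ 9 (mod 11).
    Then x = 8 + 20·9 = 188, valid modulo lcm(20, 11) = 220: x ≡ 188 (mod 220).
  Combine with x ≡ 9 (mod 19); new modulus lcm = 4180.
    Write x = 188 + 220·t and substitute into x ≡ 9 (mod 19): 220·t ≡ 9 − 188 = -179 (mod 19).
    Reduce coefficients mod 19: 11·t ≡ 11 (mod 19).
    The inverse of 11 mod 19 is 7 (since 11·7 = 77 = 4·19 + 1), so t ≡ 7·11 = 77 ≡ 1 (mod 19).
    Then x = 188 + 220·1 = 408, valid modulo lcm(220, 19) = 4180: x ≡ 408 (mod 4180).
  Combine with x ≡ 0 (mod 13); new modulus lcm = 54340.
    Write x = 408 + 4180·t and substitute into x ≡ 0 (mod 13): 4180·t ≡ 0 − 408 = -408 (mod 13).
    Reduce coefficients mod 13: 7·t ≡ 8 (mod 13).
    The inverse of 7 mod 13 is 2 (since 7·2 = 14 = 1·13 + 1), so t ≡ 2·8 = 16 ≡ 3 (mod 13).
    Then x = 408 + 4180·3 = 12948, valid modulo lcm(4180, 13) = 54340: x ≡ 12948 (mod 54340).
Verify against each original: 12948 mod 5 = 3, 12948 mod 4 = 0, 12948 mod 11 = 1, 12948 mod 19 = 9, 12948 mod 13 = 0.

x ≡ 12948 (mod 54340).


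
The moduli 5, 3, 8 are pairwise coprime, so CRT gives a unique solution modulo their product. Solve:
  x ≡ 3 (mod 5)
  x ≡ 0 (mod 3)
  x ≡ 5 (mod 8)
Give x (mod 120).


Moduli 5, 3, 8 are pairwise coprime; by CRT there is a unique solution modulo M = 5 · 3 · 8 = 120.
Solve pairwise, accumulating the modulus:
  Start with x ≡ 3 (mod 5).
  Combine with x ≡ 0 (mod 3): since gcd(5, 3) = 1, we get a unique residue mod 15.
    Write x = 3 + 5·t and substitute into x ≡ 0 (mod 3): 5·t ≡ 0 − 3 = -3 (mod 3).
    Reduce coefficients mod 3: 2·t ≡ 0 (mod 3).
    The inverse of 2 mod 3 is 2 (since 2·2 = 4 = 1·3 + 1), so t ≡ 2·0 = 0 ≡ 0 (mod 3).
    Then x = 3 + 5·0 = 3, valid modulo lcm(5, 3) = 15: x ≡ 3 (mod 15).
  Combine with x ≡ 5 (mod 8): since gcd(15, 8) = 1, we get a unique residue mod 120.
    Write x = 3 + 15·t and substitute into x ≡ 5 (mod 8): 15·t ≡ 5 − 3 = 2 (mod 8).
    Reduce coefficients mod 8: 7·t ≡ 2 (mod 8).
    The inverse of 7 mod 8 is 7 (since 7·7 = 49 = 6·8 + 1), so t ≡ 7·2 = 14 ≡ 6 (mod 8).
    Then x = 3 + 15·6 = 93, valid modulo lcm(15, 8) = 120: x ≡ 93 (mod 120).
Verify: 93 mod 5 = 3 ✓, 93 mod 3 = 0 ✓, 93 mod 8 = 5 ✓.

x ≡ 93 (mod 120).


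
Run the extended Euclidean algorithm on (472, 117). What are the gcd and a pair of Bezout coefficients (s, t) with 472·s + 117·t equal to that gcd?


Euclidean algorithm on (472, 117) — divide until remainder is 0:
  472 = 4 · 117 + 4
  117 = 29 · 4 + 1
  4 = 4 · 1 + 0
gcd(472, 117) = 1.
Track Bezout coefficients alongside the remainders: start with r₀ = 472 = a·1 + b·0 (s = 1, t = 0) and r₁ = 117 = a·0 + b·1 (s = 0, t = 1); each new remainder r_{k+1} = r_{k-1} − q_k·r_k inherits s_{k+1} = s_{k-1} − q_k·s_k, t_{k+1} = t_{k-1} − q_k·t_k, so r_k = a·s_k + b·t_k at every step:
  q = 4: r = 4, s = 1 − 4·0 = 1, t = 0 − 4·1 = -4  (check: 472·1 + 117·(-4) = 4)
  q = 29: r = 1, s = 0 − 29·1 = -29, t = 1 − 29·(-4) = 117  (check: 472·(-29) + 117·117 = 1)
The row with r = 1 (the gcd) gives the Bezout coefficients s = -29, t = 117.
Result: 472 · (-29) + 117 · (117) = 1.

gcd(472, 117) = 1; s = -29, t = 117 (check: 472·(-29) + 117·117 = 1).


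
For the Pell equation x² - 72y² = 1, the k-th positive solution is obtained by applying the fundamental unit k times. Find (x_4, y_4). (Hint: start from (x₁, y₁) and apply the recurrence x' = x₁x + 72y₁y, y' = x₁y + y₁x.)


Step 1: Find the fundamental solution (x₁, y₁) of x² - 72y² = 1.
  Expand √72 as a continued fraction. a₀ = ⌊√72⌋ = 8; iterate m_{k+1} = d_k·a_k − m_k, d_{k+1} = (72 − m_{k+1}²)/d_k, a_{k+1} = ⌊(a₀ + m_{k+1})/d_{k+1}⌋ (starting m₀ = 0, d₀ = 1), with convergents p_k = a_k·p_{k-1} + p_{k-2}, q_k = a_k·q_{k-1} + q_{k-2} (p₋₁ = 1, q₋₁ = 0):
  k = 0: a₀ = 8; p₀/q₀ = 8/1; p₀² − 72·q₀² = 64 − 72 = -8.
  k = 1: m = 8, d = 8, a = ⌊(8 + 8)/8⌋ = 2; p/q = (2·8 + 1)/(2·1 + 0) = 17/2; p² − 72·q² = 289 − 288 = 1.
  The first convergent with p² − 72·q² = 1 gives the fundamental solution (x₁, y₁) = (17, 2).
Step 2: Apply the recurrence (x_{n+1}, y_{n+1}) = (x₁x_n + 72y₁y_n, x₁y_n + y₁x_n) repeatedly.
  From (x_1, y_1) = (17, 2): x_2 = 17·17 + 72·2·2 = 577; y_2 = 17·2 + 2·17 = 68.
  From (x_2, y_2) = (577, 68): x_3 = 17·577 + 72·2·68 = 19601; y_3 = 17·68 + 2·577 = 2310.
  From (x_3, y_3) = (19601, 2310): x_4 = 17·19601 + 72·2·2310 = 665857; y_4 = 17·2310 + 2·19601 = 78472.
Step 3: Verify x_4² - 72·y_4² = 443365544449 - 443365544448 = 1 (should be 1). ✓

(x_1, y_1) = (17, 2); (x_4, y_4) = (665857, 78472).


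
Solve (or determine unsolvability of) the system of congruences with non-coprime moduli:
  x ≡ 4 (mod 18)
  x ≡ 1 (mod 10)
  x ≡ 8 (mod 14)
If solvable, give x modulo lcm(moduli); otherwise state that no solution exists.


Moduli 18, 10, 14 are not pairwise coprime, so CRT works modulo lcm(m_i) when all pairwise compatibility conditions hold.
Pairwise compatibility: gcd(m_i, m_j) must divide a_i - a_j for every pair.
Merge one congruence at a time:
  Start: x ≡ 4 (mod 18).
  Combine with x ≡ 1 (mod 10): gcd(18, 10) = 2, and 1 - 4 = -3 is NOT divisible by 2.
    ⇒ system is inconsistent (no integer solution).

No solution (the system is inconsistent).


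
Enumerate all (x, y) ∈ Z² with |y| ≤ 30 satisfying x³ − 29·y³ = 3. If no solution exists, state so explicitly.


The equation is x³ - 29y³ = 3. For fixed y, x³ = 29·y³ + 3, so a solution requires the RHS to be a perfect cube.
Strategy: iterate y from -30 to 30, compute RHS = 29·y³ + 3, and check whether it is a (positive or negative) perfect cube.
Check small values of y:
  y = 0: RHS = 3 is not a perfect cube.
  y = 1: RHS = 32 is not a perfect cube.
  y = -1: RHS = -26 is not a perfect cube.
  y = 2: RHS = 235 is not a perfect cube.
  y = -2: RHS = -229 is not a perfect cube.
  y = 3: RHS = 786 is not a perfect cube.
  y = -3: RHS = -780 is not a perfect cube.
Continuing the search up to |y| = 30 finds no solutions either.
No (x, y) in the scanned range satisfies the equation.

No integer solutions with |y| ≤ 30.


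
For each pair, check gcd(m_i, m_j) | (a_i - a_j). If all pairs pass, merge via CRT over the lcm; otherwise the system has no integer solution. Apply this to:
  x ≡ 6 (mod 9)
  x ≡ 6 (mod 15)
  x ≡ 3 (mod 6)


Moduli 9, 15, 6 are not pairwise coprime, so CRT works modulo lcm(m_i) when all pairwise compatibility conditions hold.
Pairwise compatibility: gcd(m_i, m_j) must divide a_i - a_j for every pair.
Merge one congruence at a time:
  Start: x ≡ 6 (mod 9).
  Combine with x ≡ 6 (mod 15): gcd(9, 15) = 3; 6 - 6 = 0, which IS divisible by 3, so compatible.
    Write x = 6 + 9·t and substitute into x ≡ 6 (mod 15): 9·t ≡ 6 − 6 = 0 (mod 15).
    Divide the congruence (and modulus) by g = 3: 3·t ≡ 0 (mod 5).
    The inverse of 3 mod 5 is 2 (since 3·2 = 6 = 1·5 + 1), so t ≡ 2·0 = 0 ≡ 0 (mod 5).
    Then x = 6 + 9·0 = 6, valid modulo lcm(9, 15) = 45: x ≡ 6 (mod 45).
  Combine with x ≡ 3 (mod 6): gcd(45, 6) = 3; 3 - 6 = -3, which IS divisible by 3, so compatible.
    Write x = 6 + 45·t and substitute into x ≡ 3 (mod 6): 45·t ≡ 3 − 6 = -3 (mod 6).
    Divide the congruence (and modulus) by g = 3: 15·t ≡ -1 (mod 2).
    Reduce coefficients mod 2: 1·t ≡ 1 (mod 2).
    So t ≡ 1 (mod 2).
    Then x = 6 + 45·1 = 51, valid modulo lcm(45, 6) = 90: x ≡ 51 (mod 90).
Verify: 51 mod 9 = 6, 51 mod 15 = 6, 51 mod 6 = 3.

x ≡ 51 (mod 90).


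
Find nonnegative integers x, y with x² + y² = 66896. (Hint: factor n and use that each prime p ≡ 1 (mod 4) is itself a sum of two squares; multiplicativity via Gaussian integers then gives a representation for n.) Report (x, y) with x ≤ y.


Step 1: Factor n = 66896 = 2^4 · 37 · 113.
Step 2: Check the mod-4 condition on each prime factor: 2 = 2 (special); 37 ≡ 1 (mod 4), exponent 1; 113 ≡ 1 (mod 4), exponent 1.
All primes ≡ 3 (mod 4) appear to even exponent (or don't appear), so by the two-squares theorem n IS expressible as a sum of two squares.
Step 3: Build a representation. Group n = k² · m with k = 4 and m = 37 · 113 = 4181 (a product of primes ≡ 1 (mod 4)); a representation of m scales to one of n via (k·x)² + (k·y)² = k²(x² + y²). Each prime p ≡ 1 (mod 4) is itself a sum of two squares; find a² by testing p − a² for a perfect square:
  37: 37 − 1² = 36 = 6² ⇒ 37 = 1² + 6².
  113: 113 − 1² = 112, 113 − 2² = 109, 113 − 3² = 104, 113 − 4² = 97, 113 − 5² = 88, 113 − 6² = 77, 113 − 7² = 64 = 8² ⇒ 113 = 7² + 8².
  Combine using the Brahmagupta–Fibonacci identity (a² + b²)(c² + d²) = (ac − bd)² + (ad + bc)² = (ac + bd)² + (ad − bc)²:
  37 · 113 = 4181: from (1² + 6²)(7² + 8²), take (1·7 − 6·8, 1·8 + 6·7) = (7 − 48, 8 + 42) = (-41, 50); dropping signs (only squares matter) gives (41, 50); check 41² + 50² = 1681 + 2500 = 4181 ✓.
  Scale by k = 4: (4·41, 4·50) = (164, 200).
Step 4: Order so x ≤ y and verify: 164² + 200² = 26896 + 40000 = 66896 = n. ✓

n = 66896 = 164² + 200² (one valid representation with x ≤ y).


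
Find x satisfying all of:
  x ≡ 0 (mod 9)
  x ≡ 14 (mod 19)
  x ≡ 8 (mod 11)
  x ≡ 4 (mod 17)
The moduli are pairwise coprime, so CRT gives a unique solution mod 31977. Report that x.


Product of moduli M = 9 · 19 · 11 · 17 = 31977.
Merge one congruence at a time:
  Start: x ≡ 0 (mod 9).
  Combine with x ≡ 14 (mod 19); new modulus lcm = 171.
    Write x = 0 + 9·t and substitute into x ≡ 14 (mod 19): 9·t ≡ 14 − 0 = 14 (mod 19).
    The inverse of 9 mod 19 is 17 (since 9·17 = 153 = 8·19 + 1), so t ≡ 17·14 = 238 ≡ 10 (mod 19).
    Then x = 0 + 9·10 = 90, valid modulo lcm(9, 19) = 171: x ≡ 90 (mod 171).
  Combine with x ≡ 8 (mod 11); new modulus lcm = 1881.
    Write x = 90 + 171·t and substitute into x ≡ 8 (mod 11): 171·t ≡ 8 − 90 = -82 (mod 11).
    Reduce coefficients mod 11: 6·t ≡ 6 (mod 11).
    The inverse of 6 mod 11 is 2 (since 6·2 = 12 = 1·11 + 1), so t ≡ 2·6 = 12 ≡ 1 (mod 11).
    Then x = 90 + 171·1 = 261, valid modulo lcm(171, 11) = 1881: x ≡ 261 (mod 1881).
  Combine with x ≡ 4 (mod 17); new modulus lcm = 31977.
    Write x = 261 + 1881·t and substitute into x ≡ 4 (mod 17): 1881·t ≡ 4 − 261 = -257 (mod 17).
    Reduce coefficients mod 17: 11·t ≡ 15 (mod 17).
    The inverse of 11 mod 17 is 14 (since 11·14 = 154 = 9·17 + 1), so t ≡ 14·15 = 210 ≡ 6 (mod 17).
    Then x = 261 + 1881·6 = 11547, valid modulo lcm(1881, 17) = 31977: x ≡ 11547 (mod 31977).
Verify against each original: 11547 mod 9 = 0, 11547 mod 19 = 14, 11547 mod 11 = 8, 11547 mod 17 = 4.

x ≡ 11547 (mod 31977).


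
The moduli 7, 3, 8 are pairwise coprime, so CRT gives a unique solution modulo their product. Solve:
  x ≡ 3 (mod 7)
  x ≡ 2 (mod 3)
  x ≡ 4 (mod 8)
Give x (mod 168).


Moduli 7, 3, 8 are pairwise coprime; by CRT there is a unique solution modulo M = 7 · 3 · 8 = 168.
Solve pairwise, accumulating the modulus:
  Start with x ≡ 3 (mod 7).
  Combine with x ≡ 2 (mod 3): since gcd(7, 3) = 1, we get a unique residue mod 21.
    Write x = 3 + 7·t and substitute into x ≡ 2 (mod 3): 7·t ≡ 2 − 3 = -1 (mod 3).
    Reduce coefficients mod 3: 1·t ≡ 2 (mod 3).
    So t ≡ 2 (mod 3).
    Then x = 3 + 7·2 = 17, valid modulo lcm(7, 3) = 21: x ≡ 17 (mod 21).
  Combine with x ≡ 4 (mod 8): since gcd(21, 8) = 1, we get a unique residue mod 168.
    Write x = 17 + 21·t and substitute into x ≡ 4 (mod 8): 21·t ≡ 4 − 17 = -13 (mod 8).
    Reduce coefficients mod 8: 5·t ≡ 3 (mod 8).
    The inverse of 5 mod 8 is 5 (since 5·5 = 25 = 3·8 + 1), so t ≡ 5·3 = 15 ≡ 7 (mod 8).
    Then x = 17 + 21·7 = 164, valid modulo lcm(21, 8) = 168: x ≡ 164 (mod 168).
Verify: 164 mod 7 = 3 ✓, 164 mod 3 = 2 ✓, 164 mod 8 = 4 ✓.

x ≡ 164 (mod 168).


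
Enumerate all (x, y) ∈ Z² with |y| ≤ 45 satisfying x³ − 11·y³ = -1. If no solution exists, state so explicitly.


The equation is x³ - 11y³ = -1. For fixed y, x³ = 11·y³ − 1, so a solution requires the RHS to be a perfect cube.
Strategy: iterate y from -45 to 45, compute RHS = 11·y³ − 1, and check whether it is a (positive or negative) perfect cube.
Check small values of y:
  y = 0: RHS = -1 = (-1)³ ⇒ x = -1 works.
  y = 1: RHS = 10 is not a perfect cube.
  y = -1: RHS = -12 is not a perfect cube.
  y = 2: RHS = 87 is not a perfect cube.
  y = -2: RHS = -89 is not a perfect cube.
  y = 3: RHS = 296 is not a perfect cube.
  y = -3: RHS = -298 is not a perfect cube.
Continuing the search up to |y| = 45 finds no further solutions beyond those listed.
Collected solutions: (-1, 0).

Solutions (with |y| ≤ 45): (-1, 0).


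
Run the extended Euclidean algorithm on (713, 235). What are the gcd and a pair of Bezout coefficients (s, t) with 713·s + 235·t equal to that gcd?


Euclidean algorithm on (713, 235) — divide until remainder is 0:
  713 = 3 · 235 + 8
  235 = 29 · 8 + 3
  8 = 2 · 3 + 2
  3 = 1 · 2 + 1
  2 = 2 · 1 + 0
gcd(713, 235) = 1.
Track Bezout coefficients alongside the remainders: start with r₀ = 713 = a·1 + b·0 (s = 1, t = 0) and r₁ = 235 = a·0 + b·1 (s = 0, t = 1); each new remainder r_{k+1} = r_{k-1} − q_k·r_k inherits s_{k+1} = s_{k-1} − q_k·s_k, t_{k+1} = t_{k-1} − q_k·t_k, so r_k = a·s_k + b·t_k at every step:
  q = 3: r = 8, s = 1 − 3·0 = 1, t = 0 − 3·1 = -3  (check: 713·1 + 235·(-3) = 8)
  q = 29: r = 3, s = 0 − 29·1 = -29, t = 1 − 29·(-3) = 88  (check: 713·(-29) + 235·88 = 3)
  q = 2: r = 2, s = 1 − 2·(-29) = 59, t = -3 − 2·88 = -179  (check: 713·59 + 235·(-179) = 2)
  q = 1: r = 1, s = -29 − 1·59 = -88, t = 88 − 1·(-179) = 267  (check: 713·(-88) + 235·267 = 1)
The row with r = 1 (the gcd) gives the Bezout coefficients s = -88, t = 267.
Result: 713 · (-88) + 235 · (267) = 1.

gcd(713, 235) = 1; s = -88, t = 267 (check: 713·(-88) + 235·267 = 1).


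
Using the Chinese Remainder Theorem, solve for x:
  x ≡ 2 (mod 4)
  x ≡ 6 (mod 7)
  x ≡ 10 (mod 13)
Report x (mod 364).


Moduli 4, 7, 13 are pairwise coprime; by CRT there is a unique solution modulo M = 4 · 7 · 13 = 364.
Solve pairwise, accumulating the modulus:
  Start with x ≡ 2 (mod 4).
  Combine with x ≡ 6 (mod 7): since gcd(4, 7) = 1, we get a unique residue mod 28.
    Write x = 2 + 4·t and substitute into x ≡ 6 (mod 7): 4·t ≡ 6 − 2 = 4 (mod 7).
    The inverse of 4 mod 7 is 2 (since 4·2 = 8 = 1·7 + 1), so t ≡ 2·4 = 8 ≡ 1 (mod 7).
    Then x = 2 + 4·1 = 6, valid modulo lcm(4, 7) = 28: x ≡ 6 (mod 28).
  Combine with x ≡ 10 (mod 13): since gcd(28, 13) = 1, we get a unique residue mod 364.
    Write x = 6 + 28·t and substitute into x ≡ 10 (mod 13): 28·t ≡ 10 − 6 = 4 (mod 13).
    Reduce coefficients mod 13: 2·t ≡ 4 (mod 13).
    The inverse of 2 mod 13 is 7 (since 2·7 = 14 = 1·13 + 1), so t ≡ 7·4 = 28 ≡ 2 (mod 13).
    Then x = 6 + 28·2 = 62, valid modulo lcm(28, 13) = 364: x ≡ 62 (mod 364).
Verify: 62 mod 4 = 2 ✓, 62 mod 7 = 6 ✓, 62 mod 13 = 10 ✓.

x ≡ 62 (mod 364).


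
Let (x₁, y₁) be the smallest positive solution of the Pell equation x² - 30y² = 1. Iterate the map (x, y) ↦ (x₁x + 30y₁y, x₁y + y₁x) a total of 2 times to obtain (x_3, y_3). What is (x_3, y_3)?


Step 1: Find the fundamental solution (x₁, y₁) of x² - 30y² = 1.
  Expand √30 as a continued fraction. a₀ = ⌊√30⌋ = 5; iterate m_{k+1} = d_k·a_k − m_k, d_{k+1} = (30 − m_{k+1}²)/d_k, a_{k+1} = ⌊(a₀ + m_{k+1})/d_{k+1}⌋ (starting m₀ = 0, d₀ = 1), with convergents p_k = a_k·p_{k-1} + p_{k-2}, q_k = a_k·q_{k-1} + q_{k-2} (p₋₁ = 1, q₋₁ = 0):
  k = 0: a₀ = 5; p₀/q₀ = 5/1; p₀² − 30·q₀² = 25 − 30 = -5.
  k = 1: m = 5, d = 5, a = ⌊(5 + 5)/5⌋ = 2; p/q = (2·5 + 1)/(2·1 + 0) = 11/2; p² − 30·q² = 121 − 120 = 1.
  The first convergent with p² − 30·q² = 1 gives the fundamental solution (x₁, y₁) = (11, 2).
Step 2: Apply the recurrence (x_{n+1}, y_{n+1}) = (x₁x_n + 30y₁y_n, x₁y_n + y₁x_n) repeatedly.
  From (x_1, y_1) = (11, 2): x_2 = 11·11 + 30·2·2 = 241; y_2 = 11·2 + 2·11 = 44.
  From (x_2, y_2) = (241, 44): x_3 = 11·241 + 30·2·44 = 5291; y_3 = 11·44 + 2·241 = 966.
Step 3: Verify x_3² - 30·y_3² = 27994681 - 27994680 = 1 (should be 1). ✓

(x_1, y_1) = (11, 2); (x_3, y_3) = (5291, 966).


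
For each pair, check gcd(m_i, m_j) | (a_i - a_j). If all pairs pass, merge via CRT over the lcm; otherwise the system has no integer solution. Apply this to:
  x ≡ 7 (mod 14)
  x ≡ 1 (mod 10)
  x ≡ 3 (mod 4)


Moduli 14, 10, 4 are not pairwise coprime, so CRT works modulo lcm(m_i) when all pairwise compatibility conditions hold.
Pairwise compatibility: gcd(m_i, m_j) must divide a_i - a_j for every pair.
Merge one congruence at a time:
  Start: x ≡ 7 (mod 14).
  Combine with x ≡ 1 (mod 10): gcd(14, 10) = 2; 1 - 7 = -6, which IS divisible by 2, so compatible.
    Write x = 7 + 14·t and substitute into x ≡ 1 (mod 10): 14·t ≡ 1 − 7 = -6 (mod 10).
    Divide the congruence (and modulus) by g = 2: 7·t ≡ -3 (mod 5).
    Reduce coefficients mod 5: 2·t ≡ 2 (mod 5).
    The inverse of 2 mod 5 is 3 (since 2·3 = 6 = 1·5 + 1), so t ≡ 3·2 = 6 ≡ 1 (mod 5).
    Then x = 7 + 14·1 = 21, valid modulo lcm(14, 10) = 70: x ≡ 21 (mod 70).
  Combine with x ≡ 3 (mod 4): gcd(70, 4) = 2; 3 - 21 = -18, which IS divisible by 2, so compatible.
    Write x = 21 + 70·t and substitute into x ≡ 3 (mod 4): 70·t ≡ 3 − 21 = -18 (mod 4).
    Divide the congruence (and modulus) by g = 2: 35·t ≡ -9 (mod 2).
    Reduce coefficients mod 2: 1·t ≡ 1 (mod 2).
    So t ≡ 1 (mod 2).
    Then x = 21 + 70·1 = 91, valid modulo lcm(70, 4) = 140: x ≡ 91 (mod 140).
Verify: 91 mod 14 = 7, 91 mod 10 = 1, 91 mod 4 = 3.

x ≡ 91 (mod 140).


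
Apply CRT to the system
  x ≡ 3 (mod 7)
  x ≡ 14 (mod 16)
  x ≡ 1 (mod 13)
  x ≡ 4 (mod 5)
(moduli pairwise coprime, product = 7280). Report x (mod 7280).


Product of moduli M = 7 · 16 · 13 · 5 = 7280.
Merge one congruence at a time:
  Start: x ≡ 3 (mod 7).
  Combine with x ≡ 14 (mod 16); new modulus lcm = 112.
    Write x = 3 + 7·t and substitute into x ≡ 14 (mod 16): 7·t ≡ 14 − 3 = 11 (mod 16).
    The inverse of 7 mod 16 is 7 (since 7·7 = 49 = 3·16 + 1), so t ≡ 7·11 = 77 ≡ 13 (mod 16).
    Then x = 3 + 7·13 = 94, valid modulo lcm(7, 16) = 112: x ≡ 94 (mod 112).
  Combine with x ≡ 1 (mod 13); new modulus lcm = 1456.
    Write x = 94 + 112·t and substitute into x ≡ 1 (mod 13): 112·t ≡ 1 − 94 = -93 (mod 13).
    Reduce coefficients mod 13: 8·t ≡ 11 (mod 13).
    The inverse of 8 mod 13 is 5 (since 8·5 = 40 = 3·13 + 1), so t ≡ 5·11 = 55 ≡ 3 (mod 13).
    Then x = 94 + 112·3 = 430, valid modulo lcm(112, 13) = 1456: x ≡ 430 (mod 1456).
  Combine with x ≡ 4 (mod 5); new modulus lcm = 7280.
    Write x = 430 + 1456·t and substitute into x ≡ 4 (mod 5): 1456·t ≡ 4 − 430 = -426 (mod 5).
    Reduce coefficients mod 5: 1·t ≡ 4 (mod 5).
    So t ≡ 4 (mod 5).
    Then x = 430 + 1456·4 = 6254, valid modulo lcm(1456, 5) = 7280: x ≡ 6254 (mod 7280).
Verify against each original: 6254 mod 7 = 3, 6254 mod 16 = 14, 6254 mod 13 = 1, 6254 mod 5 = 4.

x ≡ 6254 (mod 7280).
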